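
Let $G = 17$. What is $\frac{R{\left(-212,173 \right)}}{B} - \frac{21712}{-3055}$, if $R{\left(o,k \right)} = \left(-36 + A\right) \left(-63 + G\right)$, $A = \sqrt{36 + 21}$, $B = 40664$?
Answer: $\frac{371219}{51935} - \frac{\sqrt{57}}{884} \approx 7.1392$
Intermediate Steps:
$A = \sqrt{57} \approx 7.5498$
$R{\left(o,k \right)} = 1656 - 46 \sqrt{57}$ ($R{\left(o,k \right)} = \left(-36 + \sqrt{57}\right) \left(-63 + 17\right) = \left(-36 + \sqrt{57}\right) \left(-46\right) = 1656 - 46 \sqrt{57}$)
$\frac{R{\left(-212,173 \right)}}{B} - \frac{21712}{-3055} = \frac{1656 - 46 \sqrt{57}}{40664} - \frac{21712}{-3055} = \left(1656 - 46 \sqrt{57}\right) \frac{1}{40664} - - \frac{21712}{3055} = \left(\frac{9}{221} - \frac{\sqrt{57}}{884}\right) + \frac{21712}{3055} = \frac{371219}{51935} - \frac{\sqrt{57}}{884}$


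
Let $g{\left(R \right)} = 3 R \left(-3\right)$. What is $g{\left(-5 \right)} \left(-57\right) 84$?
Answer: $-215460$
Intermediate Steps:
$g{\left(R \right)} = - 9 R$
$g{\left(-5 \right)} \left(-57\right) 84 = \left(-9\right) \left(-5\right) \left(-57\right) 84 = 45 \left(-57\right) 84 = \left(-2565\right) 84 = -215460$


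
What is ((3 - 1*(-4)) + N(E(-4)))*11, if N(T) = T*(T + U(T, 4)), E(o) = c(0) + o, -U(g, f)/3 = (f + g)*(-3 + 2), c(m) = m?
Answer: 253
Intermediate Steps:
U(g, f) = 3*f + 3*g (U(g, f) = -3*(f + g)*(-3 + 2) = -3*(f + g)*(-1) = -3*(-f - g) = 3*f + 3*g)
E(o) = o (E(o) = 0 + o = o)
N(T) = T*(12 + 4*T) (N(T) = T*(T + (3*4 + 3*T)) = T*(T + (12 + 3*T)) = T*(12 + 4*T))
((3 - 1*(-4)) + N(E(-4)))*11 = ((3 - 1*(-4)) + 4*(-4)*(3 - 4))*11 = ((3 + 4) + 4*(-4)*(-1))*11 = (7 + 16)*11 = 23*11 = 253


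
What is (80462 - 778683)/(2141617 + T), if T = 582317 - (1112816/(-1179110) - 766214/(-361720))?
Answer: -14889830564824660/58088912023592339 ≈ -0.25633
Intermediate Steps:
T = 12418108274137519/21325383460 (T = 582317 - (1112816*(-1/1179110) - 766214*(-1/361720)) = 582317 - (-556408/589555 + 383107/180860) = 582317 - 1*25046139301/21325383460 = 582317 - 25046139301/21325383460 = 12418108274137519/21325383460 ≈ 5.8232e+5)
(80462 - 778683)/(2141617 + T) = (80462 - 778683)/(2141617 + 12418108274137519/21325383460) = -698221/58088912023592339/21325383460 = -698221*21325383460/58088912023592339 = -14889830564824660/58088912023592339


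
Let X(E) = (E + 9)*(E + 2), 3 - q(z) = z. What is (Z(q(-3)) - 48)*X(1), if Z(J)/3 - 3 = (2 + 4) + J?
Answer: -90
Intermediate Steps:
q(z) = 3 - z
X(E) = (2 + E)*(9 + E) (X(E) = (9 + E)*(2 + E) = (2 + E)*(9 + E))
Z(J) = 27 + 3*J (Z(J) = 9 + 3*((2 + 4) + J) = 9 + 3*(6 + J) = 9 + (18 + 3*J) = 27 + 3*J)
(Z(q(-3)) - 48)*X(1) = ((27 + 3*(3 - 1*(-3))) - 48)*(18 + 1² + 11*1) = ((27 + 3*(3 + 3)) - 48)*(18 + 1 + 11) = ((27 + 3*6) - 48)*30 = ((27 + 18) - 48)*30 = (45 - 48)*30 = -3*30 = -90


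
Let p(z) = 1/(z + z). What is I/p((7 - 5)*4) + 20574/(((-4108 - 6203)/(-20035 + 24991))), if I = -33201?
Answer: -265682520/491 ≈ -5.4111e+5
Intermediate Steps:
p(z) = 1/(2*z)
I/p((7 - 5)*4) + 20574/(((-4108 - 6203)/(-20035 + 24991))) = -33201/(1/(2*(((7 - 5)*4)))) + 20574/(((-4108 - 6203)/(-20035 + 24991))) = -33201/(1/(2*((2*4)))) + 20574/((-10311/4956)) = -33201/((½)/8) + 20574/((-10311*1/4956)) = -33201/((½)*(⅛)) + 20574/(-491/236) = -33201/1/16 + 20574*(-236/491) = -33201*16 - 4855464/491 = -531216 - 4855464/491 = -265682520/491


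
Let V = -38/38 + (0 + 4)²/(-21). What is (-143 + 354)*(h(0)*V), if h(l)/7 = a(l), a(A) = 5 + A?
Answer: -39035/3 ≈ -13012.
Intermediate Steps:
h(l) = 35 + 7*l (h(l) = 7*(5 + l) = 35 + 7*l)
V = -37/21 (V = -38*1/38 + 4²*(-1/21) = -1 + 16*(-1/21) = -1 - 16/21 = -37/21 ≈ -1.7619)
(-143 + 354)*(h(0)*V) = (-143 + 354)*((35 + 7*0)*(-37/21)) = 211*((35 + 0)*(-37/21)) = 211*(35*(-37/21)) = 211*(-185/3) = -39035/3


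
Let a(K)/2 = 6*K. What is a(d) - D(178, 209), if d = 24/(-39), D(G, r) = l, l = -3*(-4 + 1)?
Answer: -213/13 ≈ -16.385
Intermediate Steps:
l = 9 (l = -3*(-3) = 9)
D(G, r) = 9
d = -8/13 (d = 24*(-1/39) = -8/13 ≈ -0.61539)
a(K) = 12*K (a(K) = 2*(6*K) = 12*K)
a(d) - D(178, 209) = 12*(-8/13) - 1*9 = -96/13 - 9 = -213/13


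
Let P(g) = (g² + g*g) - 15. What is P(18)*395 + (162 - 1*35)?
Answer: 250162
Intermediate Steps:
P(g) = -15 + 2*g² (P(g) = (g² + g²) - 15 = 2*g² - 15 = -15 + 2*g²)
P(18)*395 + (162 - 1*35) = (-15 + 2*18²)*395 + (162 - 1*35) = (-15 + 2*324)*395 + (162 - 35) = (-15 + 648)*395 + 127 = 633*395 + 127 = 250035 + 127 = 250162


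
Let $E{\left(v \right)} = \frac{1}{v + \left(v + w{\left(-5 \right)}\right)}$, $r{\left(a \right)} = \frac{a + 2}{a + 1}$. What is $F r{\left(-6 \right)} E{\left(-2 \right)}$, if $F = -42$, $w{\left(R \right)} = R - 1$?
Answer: $\frac{84}{25} \approx 3.36$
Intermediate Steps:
$w{\left(R \right)} = -1 + R$
$r{\left(a \right)} = \frac{2 + a}{1 + a}$
$E{\left(v \right)} = \frac{1}{-6 + 2 v}$ ($E{\left(v \right)} = \frac{1}{v + \left(v - 6\right)} = \frac{1}{v + \left(-6 + v\right)} = \frac{1}{-6 + 2 v}$)
$F r{\left(-6 \right)} E{\left(-2 \right)} = - 42 \frac{2 - 6}{1 - 6} \frac{1}{2 \left(-3 - 2\right)} = - 42 \frac{1}{-5} \left(-4\right) \frac{1}{2 \left(-5\right)} = - 42 \left(\left(- \frac{1}{5}\right) \left(-4\right)\right) \frac{1}{2} \left(- \frac{1}{5}\right) = \left(-42\right) \frac{4}{5} \left(- \frac{1}{10}\right) = \left(- \frac{168}{5}\right) \left(- \frac{1}{10}\right) = \frac{84}{25}$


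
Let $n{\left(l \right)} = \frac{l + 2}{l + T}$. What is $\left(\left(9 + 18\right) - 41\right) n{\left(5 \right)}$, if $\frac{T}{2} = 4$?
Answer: $- \frac{98}{13} \approx -7.5385$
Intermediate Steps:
$T = 8$ ($T = 2 \cdot 4 = 8$)
$n{\left(l \right)} = \frac{2 + l}{8 + l}$ ($n{\left(l \right)} = \frac{l + 2}{l + 8} = \frac{2 + l}{8 + l}$)
$\left(\left(9 + 18\right) - 41\right) n{\left(5 \right)} = \left(\left(9 + 18\right) - 41\right) \frac{2 + 5}{8 + 5} = \left(27 - 41\right) \frac{1}{13} \cdot 7 = - 14 \cdot \frac{1}{13} \cdot 7 = \left(-14\right) \frac{7}{13} = - \frac{98}{13}$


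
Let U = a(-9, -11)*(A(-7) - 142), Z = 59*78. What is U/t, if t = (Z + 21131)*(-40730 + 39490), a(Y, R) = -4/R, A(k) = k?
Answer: 149/87749530 ≈ 1.6980e-6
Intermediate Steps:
Z = 4602
U = -596/11 (U = (-4/(-11))*(-7 - 142) = -4*(-1/11)*(-149) = (4/11)*(-149) = -596/11 ≈ -54.182)
t = -31908920 (t = (4602 + 21131)*(-40730 + 39490) = 25733*(-1240) = -31908920)
U/t = -596/11/(-31908920) = -596/11*(-1/31908920) = 149/87749530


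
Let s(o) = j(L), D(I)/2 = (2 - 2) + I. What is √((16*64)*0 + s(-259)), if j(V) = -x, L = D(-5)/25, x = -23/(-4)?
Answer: I*√23/2 ≈ 2.3979*I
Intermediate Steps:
D(I) = 2*I (D(I) = 2*((2 - 2) + I) = 2*(0 + I) = 2*I)
x = 23/4 (x = -23*(-¼) = 23/4 ≈ 5.7500)
L = -⅖ (L = (2*(-5))/25 = -10*1/25 = -⅖ ≈ -0.40000)
j(V) = -23/4 (j(V) = -1*23/4 = -23/4)
s(o) = -23/4
√((16*64)*0 + s(-259)) = √((16*64)*0 - 23/4) = √(1024*0 - 23/4) = √(0 - 23/4) = √(-23/4) = I*√23/2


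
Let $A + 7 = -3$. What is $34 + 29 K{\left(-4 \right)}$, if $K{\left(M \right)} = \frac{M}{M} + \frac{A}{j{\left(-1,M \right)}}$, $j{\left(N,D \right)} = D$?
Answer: $\frac{271}{2} \approx 135.5$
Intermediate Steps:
$A = -10$ ($A = -7 - 3 = -10$)
$K{\left(M \right)} = 1 - \frac{10}{M}$ ($K{\left(M \right)} = \frac{M}{M} - \frac{10}{M} = 1 - \frac{10}{M}$)
$34 + 29 K{\left(-4 \right)} = 34 + 29 \frac{-10 - 4}{-4} = 34 + 29 \left(\left(- \frac{1}{4}\right) \left(-14\right)\right) = 34 + 29 \cdot \frac{7}{2} = 34 + \frac{203}{2} = \frac{271}{2}$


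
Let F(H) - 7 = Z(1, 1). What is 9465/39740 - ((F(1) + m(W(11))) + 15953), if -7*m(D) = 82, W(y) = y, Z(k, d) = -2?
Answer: -887174301/55636 ≈ -15946.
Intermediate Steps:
m(D) = -82/7 (m(D) = -1/7*82 = -82/7)
F(H) = 5 (F(H) = 7 - 2 = 5)
9465/39740 - ((F(1) + m(W(11))) + 15953) = 9465/39740 - ((5 - 82/7) + 15953) = 9465*(1/39740) - (-47/7 + 15953) = 1893/7948 - 1*111624/7 = 1893/7948 - 111624/7 = -887174301/55636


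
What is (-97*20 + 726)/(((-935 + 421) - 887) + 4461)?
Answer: -607/1530 ≈ -0.39673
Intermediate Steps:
(-97*20 + 726)/(((-935 + 421) - 887) + 4461) = (-1940 + 726)/((-514 - 887) + 4461) = -1214/(-1401 + 4461) = -1214/3060 = -1214*1/3060 = -607/1530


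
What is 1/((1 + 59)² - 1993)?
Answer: 1/1607 ≈ 0.00062228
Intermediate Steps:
1/((1 + 59)² - 1993) = 1/(60² - 1993) = 1/(3600 - 1993) = 1/1607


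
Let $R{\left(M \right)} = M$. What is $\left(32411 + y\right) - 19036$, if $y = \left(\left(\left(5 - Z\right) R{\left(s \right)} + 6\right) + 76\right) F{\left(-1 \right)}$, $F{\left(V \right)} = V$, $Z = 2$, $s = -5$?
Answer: $13308$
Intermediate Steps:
$y = -67$ ($y = \left(\left(\left(5 - 2\right) \left(-5\right) + 6\right) + 76\right) \left(-1\right) = \left(\left(3 \left(-5\right) + 6\right) + 76\right) \left(-1\right) = \left(\left(-15 + 6\right) + 76\right) \left(-1\right) = \left(-9 + 76\right) \left(-1\right) = 67 \left(-1\right) = -67$)
$\left(32411 + y\right) - 19036 = \left(32411 - 67\right) - 19036 = 32344 - 19036 = 13308$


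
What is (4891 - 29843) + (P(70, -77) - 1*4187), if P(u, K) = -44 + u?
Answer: -29113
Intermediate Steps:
(4891 - 29843) + (P(70, -77) - 1*4187) = (4891 - 29843) + ((-44 + 70) - 1*4187) = -24952 + (26 - 4187) = -24952 - 4161 = -29113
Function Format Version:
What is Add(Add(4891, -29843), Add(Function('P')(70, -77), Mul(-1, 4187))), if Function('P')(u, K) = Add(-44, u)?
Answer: -29113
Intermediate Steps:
Add(Add(4891, -29843), Add(Function('P')(70, -77), Mul(-1, 4187))) = Add(Add(4891, -29843), Add(Add(-44, 70), Mul(-1, 4187))) = Add(-24952, Add(26, -4187)) = Add(-24952, -4161) = -29113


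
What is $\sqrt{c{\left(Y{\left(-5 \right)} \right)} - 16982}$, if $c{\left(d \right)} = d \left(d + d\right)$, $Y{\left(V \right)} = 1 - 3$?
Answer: $3 i \sqrt{1886} \approx 130.28 i$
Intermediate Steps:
$Y{\left(V \right)} = -2$
$c{\left(d \right)} = 2 d^{2}$ ($c{\left(d \right)} = d 2 d = 2 d^{2}$)
$\sqrt{c{\left(Y{\left(-5 \right)} \right)} - 16982} = \sqrt{2 \left(-2\right)^{2} - 16982} = \sqrt{2 \cdot 4 - 16982} = \sqrt{8 - 16982} = \sqrt{-16974} = 3 i \sqrt{1886}$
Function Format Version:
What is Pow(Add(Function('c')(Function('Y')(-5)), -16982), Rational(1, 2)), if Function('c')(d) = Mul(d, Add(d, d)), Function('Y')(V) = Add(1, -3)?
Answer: Mul(3, I, Pow(1886, Rational(1, 2))) ≈ Mul(130.28, I)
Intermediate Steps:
Function('Y')(V) = -2
Function('c')(d) = Mul(2, Pow(d, 2)) (Function('c')(d) = Mul(d, Mul(2, d)) = Mul(2, Pow(d, 2)))
Pow(Add(Function('c')(Function('Y')(-5)), -16982), Rational(1, 2)) = Pow(Add(Mul(2, Pow(-2, 2)), -16982), Rational(1, 2)) = Pow(Add(Mul(2, 4), -16982), Rational(1, 2)) = Pow(Add(8, -16982), Rational(1, 2)) = Pow(-16974, Rational(1, 2)) = Mul(3, I, Pow(1886, Rational(1, 2)))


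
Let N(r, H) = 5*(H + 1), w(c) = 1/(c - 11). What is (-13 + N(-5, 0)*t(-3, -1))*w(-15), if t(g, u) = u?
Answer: 9/13 ≈ 0.69231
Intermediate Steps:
w(c) = 1/(-11 + c)
N(r, H) = 5 + 5*H (N(r, H) = 5*(1 + H) = 5 + 5*H)
(-13 + N(-5, 0)*t(-3, -1))*w(-15) = (-13 + (5 + 5*0)*(-1))/(-11 - 15) = (-13 + (5 + 0)*(-1))/(-26) = (-13 + 5*(-1))*(-1/26) = (-13 - 5)*(-1/26) = -18*(-1/26) = 9/13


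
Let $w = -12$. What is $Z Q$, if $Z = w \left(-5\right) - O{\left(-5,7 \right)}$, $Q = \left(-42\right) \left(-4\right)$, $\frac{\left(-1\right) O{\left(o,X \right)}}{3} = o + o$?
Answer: $5040$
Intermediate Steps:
$O{\left(o,X \right)} = - 6 o$ ($O{\left(o,X \right)} = - 3 \left(o + o\right) = - 3 \cdot 2 o = - 6 o$)
$Q = 168$
$Z = 30$ ($Z = \left(-12\right) \left(-5\right) - \left(-6\right) \left(-5\right) = 60 - 30 = 30$)
$Z Q = 30 \cdot 168 = 5040$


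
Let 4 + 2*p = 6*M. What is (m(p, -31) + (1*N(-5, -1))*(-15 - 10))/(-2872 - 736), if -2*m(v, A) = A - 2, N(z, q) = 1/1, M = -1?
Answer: 17/7216 ≈ 0.0023559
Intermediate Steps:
N(z, q) = 1
p = -5 (p = -2 + (6*(-1))/2 = -2 + (½)*(-6) = -2 - 3 = -5)
m(v, A) = 1 - A/2 (m(v, A) = -(A - 2)/2 = -(-2 + A)/2 = 1 - A/2)
(m(p, -31) + (1*N(-5, -1))*(-15 - 10))/(-2872 - 736) = ((1 - ½*(-31)) + (1*1)*(-15 - 10))/(-2872 - 736) = ((1 + 31/2) + 1*(-25))/(-3608) = (33/2 - 25)*(-1/3608) = -17/2*(-1/3608) = 17/7216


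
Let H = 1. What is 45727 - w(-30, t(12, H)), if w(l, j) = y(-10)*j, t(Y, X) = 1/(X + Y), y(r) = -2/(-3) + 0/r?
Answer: 1783351/39 ≈ 45727.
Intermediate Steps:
y(r) = ⅔ (y(r) = -2*(-⅓) + 0 = ⅔ + 0 = ⅔)
w(l, j) = 2*j/3
45727 - w(-30, t(12, H)) = 45727 - 2/(3*(1 + 12)) = 45727 - 2/(3*13) = 45727 - 1*2/39 = 45727 - 2/39 = 1783351/39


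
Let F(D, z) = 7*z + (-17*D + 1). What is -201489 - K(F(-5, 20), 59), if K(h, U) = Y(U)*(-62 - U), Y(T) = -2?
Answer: -201731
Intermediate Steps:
F(D, z) = 1 - 17*D + 7*z (F(D, z) = 7*z + (1 - 17*D) = 1 - 17*D + 7*z)
K(h, U) = 124 + 2*U (K(h, U) = -2*(-62 - U) = 124 + 2*U)
-201489 - K(F(-5, 20), 59) = -201489 - (124 + 2*59) = -201489 - (124 + 118) = -201489 - 1*242 = -201489 - 242 = -201731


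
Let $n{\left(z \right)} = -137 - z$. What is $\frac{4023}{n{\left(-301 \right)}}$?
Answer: $\frac{4023}{164} \approx 24.53$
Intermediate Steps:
$\frac{4023}{n{\left(-301 \right)}} = \frac{4023}{-137 - -301} = \frac{4023}{-137 + 301} = \frac{4023}{164}$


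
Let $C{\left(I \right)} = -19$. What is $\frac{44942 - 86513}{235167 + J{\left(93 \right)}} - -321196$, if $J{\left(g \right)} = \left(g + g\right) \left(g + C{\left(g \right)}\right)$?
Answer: $\frac{8883955545}{27659} \approx 3.212 \cdot 10^{5}$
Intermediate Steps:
$J{\left(g \right)} = 2 g \left(-19 + g\right)$ ($J{\left(g \right)} = \left(g + g\right) \left(g - 19\right) = 2 g \left(-19 + g\right)$)
$\frac{44942 - 86513}{235167 + J{\left(93 \right)}} - -321196 = \frac{44942 - 86513}{235167 + 2 \cdot 93 \left(-19 + 93\right)} - -321196 = - \frac{41571}{235167 + 2 \cdot 93 \cdot 74} + 321196 = - \frac{41571}{235167 + 13764} + 321196 = - \frac{41571}{248931} + 321196 = \left(-41571\right) \frac{1}{248931} + 321196 = - \frac{4619}{27659} + 321196 = \frac{8883955545}{27659}$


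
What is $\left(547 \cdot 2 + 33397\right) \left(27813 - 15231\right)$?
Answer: $433965762$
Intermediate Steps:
$\left(547 \cdot 2 + 33397\right) \left(27813 - 15231\right) = \left(1094 + 33397\right) 12582 = 34491 \cdot 12582 = 433965762$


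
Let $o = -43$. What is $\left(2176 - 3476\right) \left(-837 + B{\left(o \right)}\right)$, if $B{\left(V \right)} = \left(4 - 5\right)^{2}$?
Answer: $1086800$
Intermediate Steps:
$B{\left(V \right)} = 1$ ($B{\left(V \right)} = \left(-1\right)^{2} = 1$)
$\left(2176 - 3476\right) \left(-837 + B{\left(o \right)}\right) = \left(2176 - 3476\right) \left(-837 + 1\right) = \left(-1300\right) \left(-836\right) = 1086800$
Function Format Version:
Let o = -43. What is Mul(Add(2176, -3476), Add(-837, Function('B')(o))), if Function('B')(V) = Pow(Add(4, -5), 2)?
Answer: 1086800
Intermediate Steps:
Function('B')(V) = 1 (Function('B')(V) = Pow(-1, 2) = 1)
Mul(Add(2176, -3476), Add(-837, Function('B')(o))) = Mul(Add(2176, -3476), Add(-837, 1)) = Mul(-1300, -836) = 1086800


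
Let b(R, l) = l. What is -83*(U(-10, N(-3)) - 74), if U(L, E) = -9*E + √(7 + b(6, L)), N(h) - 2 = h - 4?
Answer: 2407 - 83*I*√3 ≈ 2407.0 - 143.76*I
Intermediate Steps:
N(h) = -2 + h (N(h) = 2 + (h - 4) = 2 + (-4 + h) = -2 + h)
U(L, E) = √(7 + L) - 9*E (U(L, E) = -9*E + √(7 + L) = √(7 + L) - 9*E)
-83*(U(-10, N(-3)) - 74) = -83*((√(7 - 10) - 9*(-2 - 3)) - 74) = -83*((√(-3) - 9*(-5)) - 74) = -83*((I*√3 + 45) - 74) = -83*((45 + I*√3) - 74) = -83*(-29 + I*√3) = 2407 - 83*I*√3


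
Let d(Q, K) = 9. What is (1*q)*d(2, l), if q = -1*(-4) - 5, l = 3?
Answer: -9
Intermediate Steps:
q = -1 (q = 4 - 5 = -1)
(1*q)*d(2, l) = (1*(-1))*9 = -1*9 = -9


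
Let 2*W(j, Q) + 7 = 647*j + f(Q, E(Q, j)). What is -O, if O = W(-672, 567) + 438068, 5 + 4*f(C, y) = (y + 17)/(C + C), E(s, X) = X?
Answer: -2001934595/9072 ≈ -2.2067e+5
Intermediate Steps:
f(C, y) = -5/4 + (17 + y)/(8*C) (f(C, y) = -5/4 + ((y + 17)/(C + C))/4 = -5/4 + ((17 + y)/((2*C)))/4 = -5/4 + ((17 + y)*(1/(2*C)))/4 = -5/4 + ((17 + y)/(2*C))/4 = -5/4 + (17 + y)/(8*C))
W(j, Q) = -7/2 + 647*j/2 + (17 + j - 10*Q)/(16*Q) (W(j, Q) = -7/2 + (647*j + (17 + j - 10*Q)/(8*Q))/2 = -7/2 + (647*j/2 + (17 + j - 10*Q)/(16*Q)) = -7/2 + 647*j/2 + (17 + j - 10*Q)/(16*Q))
O = 2001934595/9072 (O = (1/16)*(17 - 672 - 66*567 + 5176*567*(-672))/567 + 438068 = (1/16)*(1/567)*(17 - 672 - 37422 - 1972180224) + 438068 = (1/16)*(1/567)*(-1972218301) + 438068 = -1972218301/9072 + 438068 = 2001934595/9072 ≈ 2.2067e+5)
-O = -1*2001934595/9072 = -2001934595/9072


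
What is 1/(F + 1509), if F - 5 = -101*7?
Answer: 1/807 ≈ 0.0012392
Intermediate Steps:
F = -702 (F = 5 - 101*7 = 5 - 707 = -702)
1/(F + 1509) = 1/(-702 + 1509) = 1/807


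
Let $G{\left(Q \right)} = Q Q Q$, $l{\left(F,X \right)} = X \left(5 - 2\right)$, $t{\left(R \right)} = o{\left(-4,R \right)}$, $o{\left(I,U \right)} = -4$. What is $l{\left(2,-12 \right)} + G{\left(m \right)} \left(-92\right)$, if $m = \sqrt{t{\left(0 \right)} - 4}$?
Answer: $-36 + 1472 i \sqrt{2} \approx -36.0 + 2081.7 i$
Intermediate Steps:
$t{\left(R \right)} = -4$
$m = 2 i \sqrt{2}$ ($m = \sqrt{-4 - 4} = \sqrt{-8} = 2 i \sqrt{2} \approx 2.8284 i$)
$l{\left(F,X \right)} = 3 X$ ($l{\left(F,X \right)} = X 3 = 3 X$)
$G{\left(Q \right)} = Q^{3}$ ($G{\left(Q \right)} = Q^{2} Q = Q^{3}$)
$l{\left(2,-12 \right)} + G{\left(m \right)} \left(-92\right) = 3 \left(-12\right) + \left(2 i \sqrt{2}\right)^{3} \left(-92\right) = -36 + - 16 i \sqrt{2} \left(-92\right) = -36 + 1472 i \sqrt{2}$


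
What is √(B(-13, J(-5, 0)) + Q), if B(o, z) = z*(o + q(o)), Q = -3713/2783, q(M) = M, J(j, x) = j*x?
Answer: I*√85399/253 ≈ 1.1551*I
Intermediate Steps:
Q = -3713/2783 (Q = -3713*1/2783 = -3713/2783 ≈ -1.3342)
B(o, z) = 2*o*z (B(o, z) = z*(o + o) = z*(2*o) = 2*o*z)
√(B(-13, J(-5, 0)) + Q) = √(2*(-13)*(-5*0) - 3713/2783) = √(2*(-13)*0 - 3713/2783) = √(0 - 3713/2783) = √(-3713/2783) = I*√85399/253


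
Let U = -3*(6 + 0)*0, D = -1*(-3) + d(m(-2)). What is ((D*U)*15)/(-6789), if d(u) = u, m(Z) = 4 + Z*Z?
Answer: 0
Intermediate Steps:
m(Z) = 4 + Z²
D = 11 (D = -1*(-3) + (4 + (-2)²) = 3 + (4 + 4) = 3 + 8 = 11)
U = 0 (U = -3*6*0 = -18*0 = 0)
((D*U)*15)/(-6789) = ((11*0)*15)/(-6789) = (0*15)*(-1/6789) = 0*(-1/6789) = 0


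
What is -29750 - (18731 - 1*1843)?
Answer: -46638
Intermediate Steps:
-29750 - (18731 - 1*1843) = -29750 - (18731 - 1843) = -29750 - 1*16888 = -29750 - 16888 = -46638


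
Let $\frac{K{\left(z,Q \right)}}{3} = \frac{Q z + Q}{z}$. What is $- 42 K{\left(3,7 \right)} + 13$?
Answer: $-1163$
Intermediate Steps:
$K{\left(z,Q \right)} = \frac{3 \left(Q + Q z\right)}{z}$ ($K{\left(z,Q \right)} = 3 \frac{Q z + Q}{z} = 3 \frac{Q + Q z}{z} = \frac{3 \left(Q + Q z\right)}{z}$)
$- 42 K{\left(3,7 \right)} + 13 = - 42 \cdot 3 \cdot 7 \cdot \frac{1}{3} \left(1 + 3\right) + 13 = - 42 \cdot 3 \cdot 7 \cdot \frac{1}{3} \cdot 4 + 13 = \left(-42\right) 28 + 13 = -1176 + 13 = -1163$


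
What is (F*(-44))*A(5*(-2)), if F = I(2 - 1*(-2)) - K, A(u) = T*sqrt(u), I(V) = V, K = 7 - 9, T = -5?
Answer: 1320*I*sqrt(10) ≈ 4174.2*I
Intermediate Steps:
K = -2
A(u) = -5*sqrt(u)
F = 6 (F = (2 - 1*(-2)) - 1*(-2) = (2 + 2) + 2 = 4 + 2 = 6)
(F*(-44))*A(5*(-2)) = (6*(-44))*(-5*I*sqrt(10)) = -(-1320)*sqrt(-10) = -(-1320)*I*sqrt(10) = 1320*I*sqrt(10)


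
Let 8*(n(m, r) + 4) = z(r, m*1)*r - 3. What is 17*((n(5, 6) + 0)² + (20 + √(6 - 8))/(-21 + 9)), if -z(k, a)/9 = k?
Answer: 6567491/192 - 17*I*√2/12 ≈ 34206.0 - 2.0035*I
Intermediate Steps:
z(k, a) = -9*k
n(m, r) = -35/8 - 9*r²/8 (n(m, r) = -4 + ((-9*r)*r - 3)/8 = -4 + (-9*r² - 3)/8 = -4 + (-3 - 9*r²)/8 = -4 + (-3/8 - 9*r²/8) = -35/8 - 9*r²/8)
17*((n(5, 6) + 0)² + (20 + √(6 - 8))/(-21 + 9)) = 17*(((-35/8 - 9/8*6²) + 0)² + (20 + √(6 - 8))/(-21 + 9)) = 17*(((-35/8 - 9/8*36) + 0)² + (20 + √(-2))/(-12)) = 17*(((-35/8 - 81/2) + 0)² + (20 + I*√2)*(-1/12)) = 17*((-359/8 + 0)² + (-5/3 - I*√2/12)) = 17*((-359/8)² + (-5/3 - I*√2/12)) = 17*(128881/64 + (-5/3 - I*√2/12)) = 17*(386323/192 - I*√2/12) = 6567491/192 - 17*I*√2/12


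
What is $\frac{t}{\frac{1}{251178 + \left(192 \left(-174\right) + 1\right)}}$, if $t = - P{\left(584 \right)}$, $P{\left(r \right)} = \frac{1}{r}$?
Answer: $- \frac{217771}{584} \approx -372.9$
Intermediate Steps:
$t = - \frac{1}{584} \approx -0.0017123$
$\frac{t}{\frac{1}{251178 + \left(192 \left(-174\right) + 1\right)}} = - \frac{1}{584 \frac{1}{251178 + \left(192 \left(-174\right) + 1\right)}} = - \frac{1}{584 \frac{1}{251178 + \left(-33408 + 1\right)}} = - \frac{1}{584 \frac{1}{251178 - 33407}} = - \frac{1}{584 \cdot \frac{1}{217771}} = - \frac{\frac{1}{\frac{1}{217771}}}{584} = \left(- \frac{1}{584}\right) 217771 = - \frac{217771}{584}$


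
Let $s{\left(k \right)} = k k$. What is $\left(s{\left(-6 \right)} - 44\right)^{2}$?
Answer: $64$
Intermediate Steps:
$s{\left(k \right)} = k^{2}$
$\left(s{\left(-6 \right)} - 44\right)^{2} = \left(\left(-6\right)^{2} - 44\right)^{2} = \left(36 - 44\right)^{2} = \left(-8\right)^{2} = 64$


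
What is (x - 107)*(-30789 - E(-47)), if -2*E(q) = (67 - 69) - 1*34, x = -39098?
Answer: 1207788435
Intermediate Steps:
E(q) = 18 (E(q) = -((67 - 69) - 1*34)/2 = -(-2 - 34)/2 = -1/2*(-36) = 18)
(x - 107)*(-30789 - E(-47)) = (-39098 - 107)*(-30789 - 1*18) = -39205*(-30789 - 18) = -39205*(-30807) = 1207788435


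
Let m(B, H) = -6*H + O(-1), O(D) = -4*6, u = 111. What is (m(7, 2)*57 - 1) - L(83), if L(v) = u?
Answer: -2164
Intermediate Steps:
O(D) = -24
L(v) = 111
m(B, H) = -24 - 6*H (m(B, H) = -6*H - 24 = -24 - 6*H)
(m(7, 2)*57 - 1) - L(83) = ((-24 - 6*2)*57 - 1) - 1*111 = ((-24 - 12)*57 - 1) - 111 = (-36*57 - 1) - 111 = (-2052 - 1) - 111 = -2053 - 111 = -2164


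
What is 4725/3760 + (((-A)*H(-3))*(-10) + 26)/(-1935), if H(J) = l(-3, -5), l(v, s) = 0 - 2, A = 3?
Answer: 1854143/1455120 ≈ 1.2742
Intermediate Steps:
l(v, s) = -2
H(J) = -2
4725/3760 + (((-A)*H(-3))*(-10) + 26)/(-1935) = 4725/3760 + ((-1*3*(-2))*(-10) + 26)/(-1935) = 4725*(1/3760) + (-3*(-2)*(-10) + 26)*(-1/1935) = 945/752 + (6*(-10) + 26)*(-1/1935) = 945/752 + (-60 + 26)*(-1/1935) = 945/752 - 34*(-1/1935) = 945/752 + 34/1935 = 1854143/1455120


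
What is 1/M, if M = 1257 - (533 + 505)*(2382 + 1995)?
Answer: -1/4542069 ≈ -2.2016e-7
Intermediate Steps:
M = -4542069 (M = 1257 - 1038*4377 = 1257 - 1*4543326 = 1257 - 4543326 = -4542069)
1/M = 1/(-4542069) = -1/4542069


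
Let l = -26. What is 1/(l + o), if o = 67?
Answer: 1/41 ≈ 0.024390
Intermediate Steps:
1/(l + o) = 1/(-26 + 67) = 1/41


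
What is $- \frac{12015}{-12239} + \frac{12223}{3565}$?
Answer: $\frac{192430772}{43632035} \approx 4.4103$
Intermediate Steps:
$- \frac{12015}{-12239} + \frac{12223}{3565} = \left(-12015\right) \left(- \frac{1}{12239}\right) + 12223 \cdot \frac{1}{3565} = \frac{12015}{12239} + \frac{12223}{3565} = \frac{192430772}{43632035}$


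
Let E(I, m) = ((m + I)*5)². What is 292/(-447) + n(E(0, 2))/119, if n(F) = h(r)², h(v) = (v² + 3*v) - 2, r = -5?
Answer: -6140/53193 ≈ -0.11543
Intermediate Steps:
E(I, m) = (5*I + 5*m)² (E(I, m) = ((I + m)*5)² = (5*I + 5*m)²)
h(v) = -2 + v² + 3*v
n(F) = 64 (n(F) = (-2 + (-5)² + 3*(-5))² = (-2 + 25 - 15)² = 8² = 64)
292/(-447) + n(E(0, 2))/119 = 292/(-447) + 64/119 = 292*(-1/447) + 64*(1/119) = -292/447 + 64/119 = -6140/53193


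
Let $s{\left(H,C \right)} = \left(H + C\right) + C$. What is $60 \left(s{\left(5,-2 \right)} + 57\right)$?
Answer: $3480$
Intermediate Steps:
$s{\left(H,C \right)} = H + 2 C$ ($s{\left(H,C \right)} = \left(C + H\right) + C = H + 2 C$)
$60 \left(s{\left(5,-2 \right)} + 57\right) = 60 \left(\left(5 + 2 \left(-2\right)\right) + 57\right) = 60 \left(\left(5 - 4\right) + 57\right) = 60 \left(1 + 57\right) = 60 \cdot 58 = 3480$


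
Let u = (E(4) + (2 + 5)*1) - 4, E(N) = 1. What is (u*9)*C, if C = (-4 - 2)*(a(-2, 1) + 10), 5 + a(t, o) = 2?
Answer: -1512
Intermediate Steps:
a(t, o) = -3 (a(t, o) = -5 + 2 = -3)
u = 4 (u = (1 + (2 + 5)*1) - 4 = (1 + 7*1) - 4 = (1 + 7) - 4 = 8 - 4 = 4)
C = -42 (C = (-4 - 2)*(-3 + 10) = -6*7 = -42)
(u*9)*C = (4*9)*(-42) = 36*(-42) = -1512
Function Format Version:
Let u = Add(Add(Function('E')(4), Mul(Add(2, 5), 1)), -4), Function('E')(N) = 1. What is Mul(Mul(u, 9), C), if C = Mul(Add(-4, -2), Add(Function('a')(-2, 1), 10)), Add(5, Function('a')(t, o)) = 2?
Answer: -1512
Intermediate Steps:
Function('a')(t, o) = -3 (Function('a')(t, o) = Add(-5, 2) = -3)
u = 4 (u = Add(Add(1, Mul(Add(2, 5), 1)), -4) = Add(Add(1, Mul(7, 1)), -4) = Add(Add(1, 7), -4) = Add(8, -4) = 4)
C = -42 (C = Mul(Add(-4, -2), Add(-3, 10)) = Mul(-6, 7) = -42)
Mul(Mul(u, 9), C) = Mul(Mul(4, 9), -42) = Mul(36, -42) = -1512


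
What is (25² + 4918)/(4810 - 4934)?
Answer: -5543/124 ≈ -44.702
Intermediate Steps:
(25² + 4918)/(4810 - 4934) = (625 + 4918)/(-124) = 5543*(-1/124) = -5543/124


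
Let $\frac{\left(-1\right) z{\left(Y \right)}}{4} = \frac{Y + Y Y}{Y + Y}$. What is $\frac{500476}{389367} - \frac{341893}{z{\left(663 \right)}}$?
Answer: $\frac{133786483859}{517079376} \approx 258.73$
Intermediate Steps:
$z{\left(Y \right)} = - \frac{2 \left(Y + Y^{2}\right)}{Y}$ ($z{\left(Y \right)} = - 4 \frac{Y + Y Y}{Y + Y} = - 4 \frac{Y + Y^{2}}{2 Y} = - \frac{2 \left(Y + Y^{2}\right)}{Y}$)
$\frac{500476}{389367} - \frac{341893}{z{\left(663 \right)}} = \frac{500476}{389367} - \frac{341893}{-2 - 1326} = 500476 \cdot \frac{1}{389367} - \frac{341893}{-2 - 1326} = \frac{500476}{389367} - \frac{341893}{-1328} = \frac{500476}{389367} - - \frac{341893}{1328} = \frac{500476}{389367} + \frac{341893}{1328} = \frac{133786483859}{517079376}$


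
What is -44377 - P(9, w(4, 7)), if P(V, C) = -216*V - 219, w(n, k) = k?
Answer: -42214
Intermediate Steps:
P(V, C) = -219 - 216*V
-44377 - P(9, w(4, 7)) = -44377 - (-219 - 216*9) = -44377 - (-219 - 1944) = -44377 - 1*(-2163) = -44377 + 2163 = -42214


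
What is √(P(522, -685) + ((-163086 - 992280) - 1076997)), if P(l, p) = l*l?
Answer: I*√1959879 ≈ 1400.0*I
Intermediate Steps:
P(l, p) = l²
√(P(522, -685) + ((-163086 - 992280) - 1076997)) = √(522² + ((-163086 - 992280) - 1076997)) = √(272484 + (-1155366 - 1076997)) = √(272484 - 2232363) = √(-1959879) = I*√1959879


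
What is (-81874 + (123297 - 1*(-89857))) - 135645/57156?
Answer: 2501101345/19052 ≈ 1.3128e+5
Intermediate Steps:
(-81874 + (123297 - 1*(-89857))) - 135645/57156 = (-81874 + (123297 + 89857)) - 135645*1/57156 = (-81874 + 213154) - 45215/19052 = 131280 - 45215/19052 = 2501101345/19052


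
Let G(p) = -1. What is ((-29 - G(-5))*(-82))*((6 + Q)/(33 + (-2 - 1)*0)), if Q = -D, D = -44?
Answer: 114800/33 ≈ 3478.8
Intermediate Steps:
Q = 44 (Q = -1*(-44) = 44)
((-29 - G(-5))*(-82))*((6 + Q)/(33 + (-2 - 1)*0)) = ((-29 - 1*(-1))*(-82))*((6 + 44)/(33 + (-2 - 1)*0)) = ((-29 + 1)*(-82))*(50/(33 - 3*0)) = (-28*(-82))*(50/(33 + 0)) = 2296*(50/33) = 114800/33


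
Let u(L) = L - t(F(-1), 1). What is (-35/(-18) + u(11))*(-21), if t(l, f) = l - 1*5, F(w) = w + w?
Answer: -2513/6 ≈ -418.83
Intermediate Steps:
F(w) = 2*w
t(l, f) = -5 + l (t(l, f) = l - 5 = -5 + l)
u(L) = 7 + L (u(L) = L - (-5 + 2*(-1)) = L - (-5 - 2) = L - 1*(-7) = L + 7 = 7 + L)
(-35/(-18) + u(11))*(-21) = (-35/(-18) + (7 + 11))*(-21) = (-35*(-1/18) + 18)*(-21) = (35/18 + 18)*(-21) = (359/18)*(-21) = -2513/6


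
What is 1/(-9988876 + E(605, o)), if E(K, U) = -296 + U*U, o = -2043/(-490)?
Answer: -240100/2398396023351 ≈ -1.0011e-7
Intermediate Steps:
o = 2043/490 (o = -2043*(-1/490) = 2043/490 ≈ 4.1694)
E(K, U) = -296 + U**2
1/(-9988876 + E(605, o)) = 1/(-9988876 + (-296 + (2043/490)**2)) = 1/(-9988876 + (-296 + 4173849/240100)) = 1/(-9988876 - 66895751/240100) = 1/(-2398396023351/240100) = -240100/2398396023351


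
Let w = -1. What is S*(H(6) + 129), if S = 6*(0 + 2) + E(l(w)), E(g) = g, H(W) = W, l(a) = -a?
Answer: 1755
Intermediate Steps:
S = 13 (S = 6*(0 + 2) - 1*(-1) = 6*2 + 1 = 12 + 1 = 13)
S*(H(6) + 129) = 13*(6 + 129) = 13*135 = 1755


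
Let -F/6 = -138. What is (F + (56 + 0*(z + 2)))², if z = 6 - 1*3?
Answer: 781456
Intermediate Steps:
z = 3 (z = 6 - 3 = 3)
F = 828 (F = -6*(-138) = 828)
(F + (56 + 0*(z + 2)))² = (828 + (56 + 0*(3 + 2)))² = (828 + (56 + 0*5))² = (828 + (56 + 0))² = (828 + 56)² = 884² = 781456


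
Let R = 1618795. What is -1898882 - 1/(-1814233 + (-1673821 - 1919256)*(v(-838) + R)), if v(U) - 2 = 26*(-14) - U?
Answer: -11048012971159170199/5818167201100 ≈ -1.8989e+6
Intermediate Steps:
v(U) = -362 - U (v(U) = 2 + (26*(-14) - U) = 2 + (-364 - U) = -362 - U)
-1898882 - 1/(-1814233 + (-1673821 - 1919256)*(v(-838) + R)) = -1898882 - 1/(-1814233 + (-1673821 - 1919256)*((-362 - 1*(-838)) + 1618795)) = -1898882 - 1/(-1814233 - 3593077*((-362 + 838) + 1618795)) = -1898882 - 1/(-1814233 - 3593077*(476 + 1618795)) = -1898882 - 1/(-1814233 - 3593077*1619271) = -1898882 - 1/(-1814233 - 5818165386867) = -1898882 - 1/(-5818167201100) = -1898882 - 1*(-1/5818167201100) = -1898882 + 1/5818167201100 = -11048012971159170199/5818167201100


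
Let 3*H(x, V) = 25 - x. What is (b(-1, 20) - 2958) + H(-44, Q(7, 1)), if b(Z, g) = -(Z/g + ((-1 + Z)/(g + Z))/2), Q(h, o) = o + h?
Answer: -1115261/380 ≈ -2934.9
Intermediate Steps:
Q(h, o) = h + o
H(x, V) = 25/3 - x/3 (H(x, V) = (25 - x)/3 = 25/3 - x/3)
b(Z, g) = -Z/g - (-1 + Z)/(2*(Z + g)) (b(Z, g) = -(Z/g + ((-1 + Z)/(Z + g))*(½)) = -(Z/g + (-1 + Z)/(2*(Z + g))) = -Z/g - (-1 + Z)/(2*(Z + g)))
(b(-1, 20) - 2958) + H(-44, Q(7, 1)) = ((½)*(20 - 2*(-1)² - 3*(-1)*20)/(20*(-1 + 20)) - 2958) + (25/3 - ⅓*(-44)) = ((½)*(1/20)*(20 - 2*1 + 60)/19 - 2958) + (25/3 + 44/3) = ((½)*(1/20)*(1/19)*(20 - 2 + 60) - 2958) + 23 = ((½)*(1/20)*(1/19)*78 - 2958) + 23 = (39/380 - 2958) + 23 = -1124001/380 + 23 = -1115261/380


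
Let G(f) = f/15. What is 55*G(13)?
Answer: 143/3 ≈ 47.667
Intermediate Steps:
G(f) = f/15 (G(f) = f*(1/15) = f/15)
55*G(13) = 55*((1/15)*13) = 55*(13/15) = 143/3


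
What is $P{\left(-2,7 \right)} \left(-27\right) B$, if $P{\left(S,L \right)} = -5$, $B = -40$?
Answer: $-5400$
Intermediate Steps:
$P{\left(-2,7 \right)} \left(-27\right) B = \left(-5\right) \left(-27\right) \left(-40\right) = 135 \left(-40\right) = -5400$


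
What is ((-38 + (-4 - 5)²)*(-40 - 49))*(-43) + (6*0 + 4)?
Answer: 164565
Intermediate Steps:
((-38 + (-4 - 5)²)*(-40 - 49))*(-43) + (6*0 + 4) = ((-38 + (-9)²)*(-89))*(-43) + (0 + 4) = ((-38 + 81)*(-89))*(-43) + 4 = (43*(-89))*(-43) + 4 = -3827*(-43) + 4 = 164561 + 4 = 164565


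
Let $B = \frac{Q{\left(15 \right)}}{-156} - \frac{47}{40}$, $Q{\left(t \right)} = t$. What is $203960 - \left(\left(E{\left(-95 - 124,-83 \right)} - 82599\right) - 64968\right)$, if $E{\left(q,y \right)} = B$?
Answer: $\frac{182794701}{520} \approx 3.5153 \cdot 10^{5}$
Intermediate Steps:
$B = - \frac{661}{520}$ ($B = \frac{15}{-156} - \frac{47}{40} = 15 \left(- \frac{1}{156}\right) - \frac{47}{40} = - \frac{5}{52} - \frac{47}{40} = - \frac{661}{520} \approx -1.2712$)
$E{\left(q,y \right)} = - \frac{661}{520}$
$203960 - \left(\left(E{\left(-95 - 124,-83 \right)} - 82599\right) - 64968\right) = 203960 - \left(\left(- \frac{661}{520} - 82599\right) - 64968\right) = 203960 - \left(- \frac{42952141}{520} - 64968\right) = 203960 - - \frac{76735501}{520} = 203960 + \frac{76735501}{520} = \frac{182794701}{520}$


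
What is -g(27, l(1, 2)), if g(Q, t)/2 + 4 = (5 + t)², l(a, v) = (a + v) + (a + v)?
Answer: -234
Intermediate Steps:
l(a, v) = 2*a + 2*v
g(Q, t) = -8 + 2*(5 + t)²
-g(27, l(1, 2)) = -(-8 + 2*(5 + (2*1 + 2*2))²) = -(-8 + 2*(5 + (2 + 4))²) = -(-8 + 2*(5 + 6)²) = -(-8 + 2*11²) = -(-8 + 2*121) = -(-8 + 242) = -1*234 = -234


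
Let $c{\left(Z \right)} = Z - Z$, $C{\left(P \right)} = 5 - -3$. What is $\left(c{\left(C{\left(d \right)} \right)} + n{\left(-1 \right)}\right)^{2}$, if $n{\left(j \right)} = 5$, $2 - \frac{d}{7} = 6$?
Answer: $25$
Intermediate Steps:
$d = -28$ ($d = 14 - 42 = -28$)
$C{\left(P \right)} = 8$ ($C{\left(P \right)} = 5 + 3 = 8$)
$c{\left(Z \right)} = 0$
$\left(c{\left(C{\left(d \right)} \right)} + n{\left(-1 \right)}\right)^{2} = \left(0 + 5\right)^{2} = 5^{2} = 25$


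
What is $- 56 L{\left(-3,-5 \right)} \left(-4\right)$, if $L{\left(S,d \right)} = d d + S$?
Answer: $4928$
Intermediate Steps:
$L{\left(S,d \right)} = S + d^{2}$ ($L{\left(S,d \right)} = d^{2} + S = S + d^{2}$)
$- 56 L{\left(-3,-5 \right)} \left(-4\right) = - 56 \left(-3 + \left(-5\right)^{2}\right) \left(-4\right) = - 56 \left(-3 + 25\right) \left(-4\right) = \left(-56\right) 22 \left(-4\right) = \left(-1232\right) \left(-4\right) = 4928$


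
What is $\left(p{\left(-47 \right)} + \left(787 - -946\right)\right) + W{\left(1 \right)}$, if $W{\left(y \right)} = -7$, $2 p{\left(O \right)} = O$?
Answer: $\frac{3405}{2} \approx 1702.5$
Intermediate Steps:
$p{\left(O \right)} = \frac{O}{2}$
$\left(p{\left(-47 \right)} + \left(787 - -946\right)\right) + W{\left(1 \right)} = \left(\frac{1}{2} \left(-47\right) + \left(787 - -946\right)\right) - 7 = \left(- \frac{47}{2} + \left(787 + 946\right)\right) - 7 = \left(- \frac{47}{2} + 1733\right) - 7 = \frac{3419}{2} - 7 = \frac{3405}{2}$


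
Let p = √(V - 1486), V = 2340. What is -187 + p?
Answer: -187 + √854 ≈ -157.78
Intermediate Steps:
p = √854 (p = √(2340 - 1486) = √854 ≈ 29.223)
-187 + p = -187 + √854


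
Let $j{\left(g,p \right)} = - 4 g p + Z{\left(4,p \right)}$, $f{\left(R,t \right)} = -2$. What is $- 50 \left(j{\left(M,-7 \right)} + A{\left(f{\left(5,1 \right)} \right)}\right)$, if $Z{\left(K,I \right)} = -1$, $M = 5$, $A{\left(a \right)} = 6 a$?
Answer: $-6350$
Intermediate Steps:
$j{\left(g,p \right)} = -1 - 4 g p$ ($j{\left(g,p \right)} = - 4 g p - 1 = -1 - 4 g p$)
$- 50 \left(j{\left(M,-7 \right)} + A{\left(f{\left(5,1 \right)} \right)}\right) = - 50 \left(\left(-1 - 20 \left(-7\right)\right) + 6 \left(-2\right)\right) = - 50 \left(\left(-1 + 140\right) - 12\right) = - 50 \left(139 - 12\right) = \left(-50\right) 127 = -6350$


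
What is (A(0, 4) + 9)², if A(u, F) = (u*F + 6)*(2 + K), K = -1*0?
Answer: 441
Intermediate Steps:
K = 0
A(u, F) = 12 + 2*F*u (A(u, F) = (u*F + 6)*(2 + 0) = (F*u + 6)*2 = (6 + F*u)*2 = 12 + 2*F*u)
(A(0, 4) + 9)² = ((12 + 2*4*0) + 9)² = ((12 + 0) + 9)² = (12 + 9)² = 21² = 441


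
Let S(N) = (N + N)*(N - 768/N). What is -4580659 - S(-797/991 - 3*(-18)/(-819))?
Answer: -37240246460012061/8132612761 ≈ -4.5791e+6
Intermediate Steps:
S(N) = 2*N*(N - 768/N) (S(N) = (2*N)*(N - 768/N) = 2*N*(N - 768/N))
-4580659 - S(-797/991 - 3*(-18)/(-819)) = -4580659 - (-1536 + 2*(-797/991 - 3*(-18)/(-819))²) = -4580659 - (-1536 + 2*(-797*1/991 + 54*(-1/819))²) = -4580659 - (-1536 + 2*(-797/991 - 6/91)²) = -4580659 - (-1536 + 2*(-78473/90181)²) = -4580659 - (-1536 + 2*(6158011729/8132612761)) = -4580659 - (-1536 + 12316023458/8132612761) = -4580659 - 1*(-12479377177438/8132612761) = -4580659 + 12479377177438/8132612761 = -37240246460012061/8132612761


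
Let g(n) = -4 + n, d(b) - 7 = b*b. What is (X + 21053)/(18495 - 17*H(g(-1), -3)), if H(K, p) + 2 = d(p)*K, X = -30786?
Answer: -9733/19889 ≈ -0.48937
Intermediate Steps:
d(b) = 7 + b**2 (d(b) = 7 + b*b = 7 + b**2)
H(K, p) = -2 + K*(7 + p**2) (H(K, p) = -2 + (7 + p**2)*K = -2 + K*(7 + p**2))
(X + 21053)/(18495 - 17*H(g(-1), -3)) = (-30786 + 21053)/(18495 - 17*(-2 + (-4 - 1)*(7 + (-3)**2))) = -9733/(18495 - 17*(-2 - 5*(7 + 9))) = -9733/(18495 - 17*(-2 - 5*16)) = -9733/(18495 - 17*(-2 - 80)) = -9733/(18495 - 17*(-82)) = -9733/(18495 + 1394) = -9733/19889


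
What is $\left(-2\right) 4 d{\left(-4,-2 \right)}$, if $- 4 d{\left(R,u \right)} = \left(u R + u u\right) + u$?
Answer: $20$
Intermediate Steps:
$d{\left(R,u \right)} = - \frac{u}{4} - \frac{u^{2}}{4} - \frac{R u}{4}$ ($d{\left(R,u \right)} = - \frac{\left(u R + u u\right) + u}{4} = - \frac{\left(R u + u^{2}\right) + u}{4} = - \frac{\left(u^{2} + R u\right) + u}{4} = - \frac{u + u^{2} + R u}{4} = - \frac{u}{4} - \frac{u^{2}}{4} - \frac{R u}{4}$)
$\left(-2\right) 4 d{\left(-4,-2 \right)} = \left(-2\right) 4 \left(\left(- \frac{1}{4}\right) \left(-2\right) \left(1 - 4 - 2\right)\right) = - 8 \left(\left(- \frac{1}{4}\right) \left(-2\right) \left(-5\right)\right) = \left(-8\right) \left(- \frac{5}{2}\right) = 20$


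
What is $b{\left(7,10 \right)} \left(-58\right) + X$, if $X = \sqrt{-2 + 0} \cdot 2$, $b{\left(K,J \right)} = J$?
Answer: $-580 + 2 i \sqrt{2} \approx -580.0 + 2.8284 i$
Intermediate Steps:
$X = 2 i \sqrt{2}$ ($X = \sqrt{-2} \cdot 2 = i \sqrt{2} \cdot 2 = 2 i \sqrt{2} \approx 2.8284 i$)
$b{\left(7,10 \right)} \left(-58\right) + X = 10 \left(-58\right) + 2 i \sqrt{2} = -580 + 2 i \sqrt{2}$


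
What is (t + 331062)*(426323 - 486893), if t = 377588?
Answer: -42922930500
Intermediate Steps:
(t + 331062)*(426323 - 486893) = (377588 + 331062)*(426323 - 486893) = 708650*(-60570) = -42922930500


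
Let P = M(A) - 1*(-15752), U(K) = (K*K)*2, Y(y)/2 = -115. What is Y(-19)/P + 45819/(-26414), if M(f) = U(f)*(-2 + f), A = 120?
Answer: -39109776427/22545352732 ≈ -1.7347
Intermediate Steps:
Y(y) = -230 (Y(y) = 2*(-115) = -230)
U(K) = 2*K² (U(K) = K²*2 = 2*K²)
M(f) = 2*f²*(-2 + f) (M(f) = (2*f²)*(-2 + f) = 2*f²*(-2 + f))
P = 3414152 (P = 2*120²*(-2 + 120) - 1*(-15752) = 2*14400*118 + 15752 = 3398400 + 15752 = 3414152)
Y(-19)/P + 45819/(-26414) = -230/3414152 + 45819/(-26414) = -230*1/3414152 + 45819*(-1/26414) = -115/1707076 - 45819/26414 = -39109776427/22545352732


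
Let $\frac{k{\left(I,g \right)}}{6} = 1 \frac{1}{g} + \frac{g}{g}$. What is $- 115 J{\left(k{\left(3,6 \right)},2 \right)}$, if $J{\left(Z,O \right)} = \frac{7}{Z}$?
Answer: $-115$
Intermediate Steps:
$k{\left(I,g \right)} = 6 + \frac{6}{g}$ ($k{\left(I,g \right)} = 6 \left(1 \frac{1}{g} + \frac{g}{g}\right) = 6 \left(\frac{1}{g} + 1\right) = 6 \left(1 + \frac{1}{g}\right) = 6 + \frac{6}{g}$)
$- 115 J{\left(k{\left(3,6 \right)},2 \right)} = - 115 \frac{7}{6 + \frac{6}{6}} = - 115 \frac{7}{6 + 6 \cdot \frac{1}{6}} = - 115 \frac{7}{6 + 1} = - 115 \cdot \frac{7}{7} = - 115 \cdot 7 \cdot \frac{1}{7} = \left(-115\right) 1 = -115$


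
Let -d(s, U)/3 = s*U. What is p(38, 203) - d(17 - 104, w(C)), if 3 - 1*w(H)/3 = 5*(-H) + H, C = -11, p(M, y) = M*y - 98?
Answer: 39719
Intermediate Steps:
p(M, y) = -98 + M*y
w(H) = 9 + 12*H (w(H) = 9 - 3*(5*(-H) + H) = 9 - 3*(-5*H + H) = 9 - (-12)*H = 9 + 12*H)
d(s, U) = -3*U*s (d(s, U) = -3*s*U = -3*U*s)
p(38, 203) - d(17 - 104, w(C)) = (-98 + 38*203) - (-3)*(9 + 12*(-11))*(17 - 104) = (-98 + 7714) - (-3)*(9 - 132)*(-87) = 7616 - (-3)*(-123)*(-87) = 7616 - 1*(-32103) = 7616 + 32103 = 39719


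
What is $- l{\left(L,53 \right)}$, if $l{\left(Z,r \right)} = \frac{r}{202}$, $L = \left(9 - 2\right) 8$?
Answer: $- \frac{53}{202} \approx -0.26238$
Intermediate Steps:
$L = 56$ ($L = 7 \cdot 8 = 56$)
$l{\left(Z,r \right)} = \frac{r}{202}$ ($l{\left(Z,r \right)} = r \frac{1}{202} = \frac{r}{202}$)
$- l{\left(L,53 \right)} = - \frac{53}{202}$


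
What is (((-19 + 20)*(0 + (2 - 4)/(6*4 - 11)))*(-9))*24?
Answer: 432/13 ≈ 33.231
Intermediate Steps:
(((-19 + 20)*(0 + (2 - 4)/(6*4 - 11)))*(-9))*24 = ((1*(0 - 2/(24 - 11)))*(-9))*24 = ((1*(0 - 2/13))*(-9))*24 = ((1*(-2/13))*(-9))*24 = -2/13*(-9)*24 = (18/13)*24 = 432/13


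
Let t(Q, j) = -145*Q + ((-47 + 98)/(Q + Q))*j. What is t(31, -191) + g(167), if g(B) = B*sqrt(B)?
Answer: -288431/62 + 167*sqrt(167) ≈ -2494.0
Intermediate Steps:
g(B) = B**(3/2)
t(Q, j) = -145*Q + 51*j/(2*Q) (t(Q, j) = -145*Q + (51/((2*Q)))*j = -145*Q + (51*(1/(2*Q)))*j = -145*Q + (51/(2*Q))*j = -145*Q + 51*j/(2*Q))
t(31, -191) + g(167) = (-145*31 + (51/2)*(-191)/31) + 167**(3/2) = (-4495 + (51/2)*(-191)*(1/31)) + 167*sqrt(167) = (-4495 - 9741/62) + 167*sqrt(167) = -288431/62 + 167*sqrt(167)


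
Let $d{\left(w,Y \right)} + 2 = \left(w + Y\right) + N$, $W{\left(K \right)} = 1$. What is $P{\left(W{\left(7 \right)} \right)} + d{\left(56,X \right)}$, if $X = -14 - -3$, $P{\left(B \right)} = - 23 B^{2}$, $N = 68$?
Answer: $88$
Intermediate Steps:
$X = -11$ ($X = -14 + 3 = -11$)
$d{\left(w,Y \right)} = 66 + Y + w$ ($d{\left(w,Y \right)} = -2 + \left(\left(w + Y\right) + 68\right) = -2 + \left(\left(Y + w\right) + 68\right) = -2 + \left(68 + Y + w\right) = 66 + Y + w$)
$P{\left(W{\left(7 \right)} \right)} + d{\left(56,X \right)} = - 23 \cdot 1^{2} + \left(66 - 11 + 56\right) = \left(-23\right) 1 + 111 = -23 + 111 = 88$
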